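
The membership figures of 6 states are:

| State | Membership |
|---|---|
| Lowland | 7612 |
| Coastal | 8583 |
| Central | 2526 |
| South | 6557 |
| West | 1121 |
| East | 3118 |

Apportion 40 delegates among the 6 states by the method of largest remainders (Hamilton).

Lowland: 10, Coastal: 12, Central: 3, South: 9, West: 2, East: 4

The standard divisor is 29517/40 ≈ 737.925.
Standard quotas: Lowland 10.3154, Coastal 11.6313, Central 3.4231, South 8.8857, West 1.5191, East 4.2254.
Lower quotas: Lowland 10, Coastal 11, Central 3, South 8, West 1, East 4 (sum 37, leaving 3 seats).
Remainders in descending order: South 0.8857, Coastal 0.6313, West 0.5191, Central 0.4231, Lowland 0.3154, East 0.2254.
Largest remainders: South, Coastal, West receive the extra seats.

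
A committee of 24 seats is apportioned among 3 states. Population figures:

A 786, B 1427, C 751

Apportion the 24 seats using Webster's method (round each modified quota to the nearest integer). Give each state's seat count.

A: 6, B: 12, C: 6

Standard divisor 2964/24 ≈ 123.5; standard quotas: A 6.364, B 11.555, C 6.081.
Rounding to the nearest integer gives A 6, B 12, C 6 — total 24, matching the house size, so no adjustment is needed.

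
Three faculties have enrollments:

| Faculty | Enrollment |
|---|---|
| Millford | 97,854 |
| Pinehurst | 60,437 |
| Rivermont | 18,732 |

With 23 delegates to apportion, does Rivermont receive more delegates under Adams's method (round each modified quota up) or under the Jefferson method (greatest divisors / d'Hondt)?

Adams

Adams: Millford 12, Pinehurst 8, Rivermont 3.
Jefferson: Millford 13, Pinehurst 8, Rivermont 2.
Rivermont gets 3 under Adams and 2 under Jefferson.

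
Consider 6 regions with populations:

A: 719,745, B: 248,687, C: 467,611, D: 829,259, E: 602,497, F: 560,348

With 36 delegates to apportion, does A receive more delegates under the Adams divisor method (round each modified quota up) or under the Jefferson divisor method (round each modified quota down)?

Adams: A 7, B 3, C 5, D 9, E 6, F 6.
Jefferson: A 8, B 2, C 5, D 9, E 6, F 6.
A gets 7 under Adams and 8 under Jefferson.

Jefferson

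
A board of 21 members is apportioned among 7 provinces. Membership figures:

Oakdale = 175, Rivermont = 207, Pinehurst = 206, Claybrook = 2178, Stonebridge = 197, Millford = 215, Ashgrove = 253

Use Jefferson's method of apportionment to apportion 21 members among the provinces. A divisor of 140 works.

Oakdale=1, Rivermont=1, Pinehurst=1, Claybrook=15, Stonebridge=1, Millford=1, Ashgrove=1

With modified divisor 140: modified quotas Oakdale 1.250, Rivermont 1.479, Pinehurst 1.471, Claybrook 15.557, Stonebridge 1.407, Millford 1.536, Ashgrove 1.807.
Rounding down: Oakdale 1, Rivermont 1, Pinehurst 1, Claybrook 15, Stonebridge 1, Millford 1, Ashgrove 1 (total 21).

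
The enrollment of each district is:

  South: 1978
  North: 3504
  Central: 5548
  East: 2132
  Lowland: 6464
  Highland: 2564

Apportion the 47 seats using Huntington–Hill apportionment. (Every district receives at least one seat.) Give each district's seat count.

With divisor 472: modified quotas South 4.191, North 7.424, Central 11.754, East 4.517, Lowland 13.695, Highland 5.432.
Geometric-mean thresholds: South √(4·5)=4.472, North √(7·8)=7.483, Central √(11·12)=11.489, East √(4·5)=4.472, Lowland √(13·14)=13.491, Highland √(5·6)=5.477.
Each quota rounded against its threshold gives South 4, North 7, Central 12, East 5, Lowland 14, Highland 5 (total 47).

South 4, North 7, Central 12, East 5, Lowland 14, Highland 5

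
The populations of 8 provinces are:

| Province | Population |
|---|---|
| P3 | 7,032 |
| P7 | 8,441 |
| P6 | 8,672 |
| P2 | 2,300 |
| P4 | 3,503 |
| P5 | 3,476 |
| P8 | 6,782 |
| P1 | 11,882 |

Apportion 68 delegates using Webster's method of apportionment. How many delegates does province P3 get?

Standard divisor 52088/68 ≈ 766; standard quotas: P3 9.180, P7 11.020, P6 11.321, P2 3.003, P4 4.573, P5 4.538, P8 8.854, P1 15.512.
Rounding to the nearest integer gives 9, 11, 11, 3, 5, 5, 9, 16 = 69 seats, so the divisor must be adjusted.
With modified divisor 768.34: modified quotas P3 9.152, P7 10.986, P6 11.287, P2 2.993, P4 4.559, P5 4.524, P8 8.827, P1 15.465.
Rounding to the nearest integer: P3 9, P7 11, P6 11, P2 3, P4 5, P5 5, P8 9, P1 15 (total 68).
P3 receives 9.

9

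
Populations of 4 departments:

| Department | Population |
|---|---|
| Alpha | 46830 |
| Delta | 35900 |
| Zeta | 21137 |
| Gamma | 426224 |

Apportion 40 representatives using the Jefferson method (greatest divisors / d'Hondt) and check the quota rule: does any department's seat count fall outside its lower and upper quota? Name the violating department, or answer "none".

Gamma

Standard quotas: Alpha 3.534, Delta 2.709, Zeta 1.595, Gamma 32.162.
Jefferson allocation: Alpha 3, Delta 2, Zeta 1, Gamma 34.
Gamma has quota 32.162 (lower 32, upper 33) but receives 34 — outside the quota interval.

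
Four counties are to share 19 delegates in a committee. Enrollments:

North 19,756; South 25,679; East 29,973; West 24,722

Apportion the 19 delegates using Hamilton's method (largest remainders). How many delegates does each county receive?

The standard divisor is 100130/19 = 5270.
Standard quotas: North 3.7488, South 4.8727, East 5.6875, West 4.6911.
Lower quotas: North 3, South 4, East 5, West 4 (sum 16, leaving 3 seats).
Remainders in descending order: South 0.8727, North 0.7488, West 0.6911, East 0.6875.
Largest remainders: South, North, West receive the extra seats.

North=4; South=5; East=5; West=5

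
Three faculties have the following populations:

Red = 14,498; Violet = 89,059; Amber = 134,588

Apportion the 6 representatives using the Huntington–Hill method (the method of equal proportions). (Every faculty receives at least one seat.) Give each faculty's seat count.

Red 1, Violet 2, Amber 3

With divisor 46899: modified quotas Red 0.309, Violet 1.899, Amber 2.870.
Geometric-mean thresholds: Red (min 1), Violet √(1·2)=1.414, Amber √(2·3)=2.449.
Each quota rounded against its threshold gives Red 1, Violet 2, Amber 3 (total 6).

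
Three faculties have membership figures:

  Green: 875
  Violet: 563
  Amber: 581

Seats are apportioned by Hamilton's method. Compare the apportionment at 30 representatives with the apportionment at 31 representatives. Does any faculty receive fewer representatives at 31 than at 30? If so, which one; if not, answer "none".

At 30 seats: Green 13, Violet 8, Amber 9.
At 31 seats: Green 13, Violet 9, Amber 9.
No faculty's allocation decreased.

none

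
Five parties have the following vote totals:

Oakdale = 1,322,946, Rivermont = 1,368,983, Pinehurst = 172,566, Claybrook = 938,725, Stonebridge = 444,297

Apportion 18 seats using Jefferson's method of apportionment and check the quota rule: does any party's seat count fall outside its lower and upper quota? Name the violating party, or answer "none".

Standard quotas: Oakdale 5.606, Rivermont 5.801, Pinehurst 0.731, Claybrook 3.978, Stonebridge 1.883.
Jefferson allocation: Oakdale 6, Rivermont 6, Pinehurst 0, Claybrook 4, Stonebridge 2.
Every allocation lies between the lower and upper quota.

none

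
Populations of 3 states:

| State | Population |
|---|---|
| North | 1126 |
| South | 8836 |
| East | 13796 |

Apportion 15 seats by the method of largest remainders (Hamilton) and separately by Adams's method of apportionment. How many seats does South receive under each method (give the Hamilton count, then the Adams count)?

5 and 6

Hamilton: North 1, South 5, East 9.
Adams: North 1, South 6, East 8.
South gets 5 under Hamilton and 6 under Adams.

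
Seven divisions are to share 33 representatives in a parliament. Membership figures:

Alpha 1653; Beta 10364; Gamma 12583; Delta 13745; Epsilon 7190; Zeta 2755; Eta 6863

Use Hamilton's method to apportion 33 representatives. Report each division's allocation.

Alpha 1, Beta 6, Gamma 8, Delta 8, Epsilon 4, Zeta 2, Eta 4

Standard divisor: 55153 ÷ 33 ≈ 1671.303.
Standard quotas: Alpha 0.9890, Beta 6.2011, Gamma 7.5289, Delta 8.2241, Epsilon 4.3020, Zeta 1.6484, Eta 4.1064.
Lower quotas: Alpha 0, Beta 6, Gamma 7, Delta 8, Epsilon 4, Zeta 1, Eta 4 (sum 30, leaving 3 seats).
Remainders in descending order: Alpha 0.9890, Zeta 0.6484, Gamma 0.5289, Epsilon 0.3020, Delta 0.2241, Beta 0.2011, Eta 0.1064.
Largest remainders: Alpha, Zeta, Gamma receive the extra seats.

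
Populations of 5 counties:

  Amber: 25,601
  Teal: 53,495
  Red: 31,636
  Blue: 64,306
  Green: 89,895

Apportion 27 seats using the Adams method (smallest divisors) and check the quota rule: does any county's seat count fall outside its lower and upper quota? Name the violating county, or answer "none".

none

Standard quotas: Amber 2.609, Teal 5.452, Red 3.224, Blue 6.554, Green 9.161.
Adams allocation: Amber 3, Teal 5, Red 3, Blue 7, Green 9.
Every allocation lies between the lower and upper quota.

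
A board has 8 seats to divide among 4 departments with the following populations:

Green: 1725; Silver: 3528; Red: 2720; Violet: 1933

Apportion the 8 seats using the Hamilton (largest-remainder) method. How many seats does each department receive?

Green=1, Silver=3, Red=2, Violet=2

Standard divisor: 9906 ÷ 8 ≈ 1238.25.
Standard quotas: Green 1.393, Silver 2.849, Red 2.197, Violet 1.561.
Lower quotas: Green 1, Silver 2, Red 2, Violet 1 (sum 6, leaving 2 seats).
Remainders in descending order: Silver 0.849, Violet 0.561, Green 0.393, Red 0.197.
The surplus seats go to Silver, Violet.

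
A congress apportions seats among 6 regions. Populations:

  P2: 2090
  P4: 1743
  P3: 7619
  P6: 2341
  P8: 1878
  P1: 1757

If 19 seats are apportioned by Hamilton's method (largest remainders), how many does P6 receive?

The standard divisor is 17428/19 ≈ 917.263.
Standard quotas: P2 2.2785, P4 1.9002, P3 8.3062, P6 2.5522, P8 2.0474, P1 1.9155.
Lower quotas: P2 2, P4 1, P3 8, P6 2, P8 2, P1 1 (sum 16, leaving 3 seats).
Remainders in descending order: P1 0.9155, P4 0.9002, P6 0.5522, P3 0.3062, P2 0.2785, P8 0.0474.
Largest remainders: P1, P4, P6 receive the extra seats.
P6 receives 3.

3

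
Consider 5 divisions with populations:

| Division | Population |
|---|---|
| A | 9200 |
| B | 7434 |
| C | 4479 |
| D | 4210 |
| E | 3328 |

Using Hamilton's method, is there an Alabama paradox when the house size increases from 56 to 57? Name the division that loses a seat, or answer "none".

none

At 56 seats: A 18, B 15, C 9, D 8, E 6.
At 57 seats: A 18, B 15, C 9, D 8, E 7.
No division's allocation decreased.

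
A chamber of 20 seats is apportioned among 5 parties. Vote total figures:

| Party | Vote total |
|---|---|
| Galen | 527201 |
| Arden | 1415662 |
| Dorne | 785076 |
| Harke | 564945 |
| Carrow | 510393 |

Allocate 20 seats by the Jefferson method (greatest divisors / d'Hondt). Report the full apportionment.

Galen: 3, Arden: 8, Dorne: 4, Harke: 3, Carrow: 2

Standard divisor 3803277/20 ≈ 190163.85; standard quotas: Galen 2.772, Arden 7.444, Dorne 4.128, Harke 2.971, Carrow 2.684.
Rounding down gives 2, 7, 4, 2, 2 = 17 seats, so the divisor must be adjusted.
With modified divisor 172900: modified quotas Galen 3.049, Arden 8.188, Dorne 4.541, Harke 3.267, Carrow 2.952.
Rounding down: Galen 3, Arden 8, Dorne 4, Harke 3, Carrow 2 (total 20).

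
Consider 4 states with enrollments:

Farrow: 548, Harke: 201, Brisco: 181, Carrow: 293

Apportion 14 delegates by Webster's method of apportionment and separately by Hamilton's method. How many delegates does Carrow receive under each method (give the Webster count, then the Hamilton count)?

Webster: Farrow 7, Harke 2, Brisco 2, Carrow 3.
Hamilton: Farrow 6, Harke 2, Brisco 2, Carrow 4.
Carrow gets 3 under Webster and 4 under Hamilton.

3 and 4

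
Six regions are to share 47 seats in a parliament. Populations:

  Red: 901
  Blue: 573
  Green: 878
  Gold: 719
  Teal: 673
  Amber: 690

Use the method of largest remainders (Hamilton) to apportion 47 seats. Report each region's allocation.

Total 4434; standard divisor 4434/47 ≈ 94.34.
Standard quotas: Red 9.551, Blue 6.074, Green 9.307, Gold 7.621, Teal 7.134, Amber 7.314.
Lower quotas: Red 9, Blue 6, Green 9, Gold 7, Teal 7, Amber 7 (sum 45, leaving 2 seats).
Remainders in descending order: Gold 0.621, Red 0.551, Amber 0.314, Green 0.307, Teal 0.134, Blue 0.074.
The surplus seats go to Gold, Red.

Red 10, Blue 6, Green 9, Gold 8, Teal 7, Amber 7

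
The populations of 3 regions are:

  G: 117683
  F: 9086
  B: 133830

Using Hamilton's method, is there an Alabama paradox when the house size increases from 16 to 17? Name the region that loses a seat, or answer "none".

F

At 16 seats: G 7, F 1, B 8.
At 17 seats: G 8, F 0, B 9.
F drops from 1 to 0.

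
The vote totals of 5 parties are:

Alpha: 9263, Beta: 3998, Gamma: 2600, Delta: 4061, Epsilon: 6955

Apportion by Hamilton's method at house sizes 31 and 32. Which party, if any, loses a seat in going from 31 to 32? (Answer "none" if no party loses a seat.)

none

At 31 seats: Alpha 11, Beta 4, Gamma 3, Delta 5, Epsilon 8.
At 32 seats: Alpha 11, Beta 5, Gamma 3, Delta 5, Epsilon 8.
No party's allocation decreased.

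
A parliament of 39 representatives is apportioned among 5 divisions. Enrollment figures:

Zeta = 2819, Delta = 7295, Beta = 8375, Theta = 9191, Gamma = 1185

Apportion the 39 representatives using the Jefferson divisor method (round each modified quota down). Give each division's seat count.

Zeta 4; Delta 10; Beta 11; Theta 13; Gamma 1

Standard divisor 28865/39 ≈ 740.128; standard quotas: Zeta 3.809, Delta 9.856, Beta 11.316, Theta 12.418, Gamma 1.601.
Rounding down gives 3, 9, 11, 12, 1 = 36 seats, so the divisor must be adjusted.
With modified divisor 700: modified quotas Zeta 4.027, Delta 10.421, Beta 11.964, Theta 13.130, Gamma 1.693.
Rounding down: Zeta 4, Delta 10, Beta 11, Theta 13, Gamma 1 (total 39).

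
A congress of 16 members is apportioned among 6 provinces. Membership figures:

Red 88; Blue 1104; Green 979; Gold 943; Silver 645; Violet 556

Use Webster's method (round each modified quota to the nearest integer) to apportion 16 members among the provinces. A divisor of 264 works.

Red=0, Blue=4, Green=4, Gold=4, Silver=2, Violet=2

With modified divisor 264: modified quotas Red 0.333, Blue 4.182, Green 3.708, Gold 3.572, Silver 2.443, Violet 2.106.
Rounding to the nearest integer: Red 0, Blue 4, Green 4, Gold 4, Silver 2, Violet 2 (total 16).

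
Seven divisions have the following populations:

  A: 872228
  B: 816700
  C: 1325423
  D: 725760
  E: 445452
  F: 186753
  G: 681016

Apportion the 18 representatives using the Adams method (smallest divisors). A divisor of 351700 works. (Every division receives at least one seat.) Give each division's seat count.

With modified divisor 351700: modified quotas A 2.480, B 2.322, C 3.769, D 2.064, E 1.267, F 0.531, G 1.936.
Rounding up: A 3, B 3, C 4, D 3, E 2, F 1, G 2 (total 18).

A 3, B 3, C 4, D 3, E 2, F 1, G 2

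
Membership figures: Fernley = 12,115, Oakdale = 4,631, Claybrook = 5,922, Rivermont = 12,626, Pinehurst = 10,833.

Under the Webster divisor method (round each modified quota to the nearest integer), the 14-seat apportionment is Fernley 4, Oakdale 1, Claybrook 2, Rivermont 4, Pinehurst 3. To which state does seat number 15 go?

Pinehurst

Priority for the next seat is population ÷ (current seats + 0.5).
Priorities: Fernley 2692.222, Oakdale 3087.333, Claybrook 2368.800, Rivermont 2805.778, Pinehurst 3095.143.
Highest priority: Pinehurst.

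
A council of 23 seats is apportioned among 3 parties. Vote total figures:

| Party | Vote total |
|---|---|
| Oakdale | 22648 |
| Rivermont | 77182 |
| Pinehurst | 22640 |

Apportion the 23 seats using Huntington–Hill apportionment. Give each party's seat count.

Oakdale 4, Rivermont 15, Pinehurst 4

With divisor 5195: modified quotas Oakdale 4.360, Rivermont 14.857, Pinehurst 4.358.
Geometric-mean thresholds: Oakdale √(4·5)=4.472, Rivermont √(14·15)=14.491, Pinehurst √(4·5)=4.472.
Each quota rounded against its threshold gives Oakdale 4, Rivermont 15, Pinehurst 4 (total 23).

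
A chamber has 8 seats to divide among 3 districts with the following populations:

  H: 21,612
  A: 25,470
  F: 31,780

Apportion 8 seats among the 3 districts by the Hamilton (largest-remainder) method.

The standard divisor is 78862/8 ≈ 9857.75.
Standard quotas: H 2.1924, A 2.5838, F 3.2239.
Lower quotas: H 2, A 2, F 3 (sum 7, leaving 1 seat).
Remainders in descending order: A 0.5838, F 0.2239, H 0.1924.
Largest remainder: A receives the extra seat.

H 2, A 3, F 3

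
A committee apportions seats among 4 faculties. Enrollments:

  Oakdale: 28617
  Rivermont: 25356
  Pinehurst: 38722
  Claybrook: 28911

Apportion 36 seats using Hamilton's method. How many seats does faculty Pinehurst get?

11

Total 121606; standard divisor 121606/36 ≈ 3377.944.
Standard quotas: Oakdale 8.4717, Rivermont 7.5063, Pinehurst 11.4632, Claybrook 8.5588.
Lower quotas: Oakdale 8, Rivermont 7, Pinehurst 11, Claybrook 8 (sum 34, leaving 2 seats).
Remainders in descending order: Claybrook 0.5588, Rivermont 0.5063, Oakdale 0.4717, Pinehurst 0.4632.
Largest remainders: Claybrook, Rivermont receive the extra seats.
Pinehurst receives 11.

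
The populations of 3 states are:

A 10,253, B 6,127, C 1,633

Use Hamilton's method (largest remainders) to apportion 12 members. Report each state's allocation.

A 7, B 4, C 1

Total 18013; standard divisor 18013/12 ≈ 1501.083.
Standard quotas: A 6.8304, B 4.0817, C 1.0879.
Lower quotas: A 6, B 4, C 1 (sum 11, leaving 1 seat).
Remainders in descending order: A 0.8304, C 0.0879, B 0.0817.
The surplus seat goes to A.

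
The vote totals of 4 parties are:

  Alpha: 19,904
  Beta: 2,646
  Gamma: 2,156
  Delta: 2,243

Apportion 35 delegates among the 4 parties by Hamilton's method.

Total 26949; standard divisor 26949/35 ≈ 769.971.
Standard quotas: Alpha 25.8503, Beta 3.4365, Gamma 2.8001, Delta 2.9131.
Lower quotas: Alpha 25, Beta 3, Gamma 2, Delta 2 (sum 32, leaving 3 seats).
Remainders in descending order: Delta 0.9131, Alpha 0.8503, Gamma 0.8001, Beta 0.4365.
Largest remainders: Delta, Alpha, Gamma receive the extra seats.

Alpha=26, Beta=3, Gamma=3, Delta=3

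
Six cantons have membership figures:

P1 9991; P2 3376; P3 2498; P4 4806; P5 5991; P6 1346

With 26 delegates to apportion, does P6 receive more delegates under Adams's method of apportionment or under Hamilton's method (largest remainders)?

Adams: P1 9, P2 3, P3 3, P4 4, P5 5, P6 2.
Hamilton: P1 9, P2 3, P3 2, P4 5, P5 6, P6 1.
P6 gets 2 under Adams and 1 under Hamilton.

Adams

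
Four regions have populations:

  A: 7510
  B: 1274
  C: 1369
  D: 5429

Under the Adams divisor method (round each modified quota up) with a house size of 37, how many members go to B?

3

Standard divisor 15582/37 ≈ 421.135; standard quotas: A 17.833, B 3.025, C 3.251, D 12.891.
Rounding up gives 18, 4, 4, 13 = 39 seats, so the divisor must be adjusted.
With modified divisor 450: modified quotas A 16.689, B 2.831, C 3.042, D 12.064.
Rounding up: A 17, B 3, C 4, D 13 (total 37).
B receives 3.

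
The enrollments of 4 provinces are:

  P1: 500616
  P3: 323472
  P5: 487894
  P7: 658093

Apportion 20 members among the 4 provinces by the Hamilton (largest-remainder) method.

P1=5, P3=3, P5=5, P7=7

The standard divisor is 1970075/20 ≈ 98503.75.
Standard quotas: P1 5.0822, P3 3.2839, P5 4.9531, P7 6.6809.
Lower quotas: P1 5, P3 3, P5 4, P7 6 (sum 18, leaving 2 seats).
Remainders in descending order: P5 0.9531, P7 0.6809, P3 0.2839, P1 0.0822.
Largest remainders: P5, P7 receive the extra seats.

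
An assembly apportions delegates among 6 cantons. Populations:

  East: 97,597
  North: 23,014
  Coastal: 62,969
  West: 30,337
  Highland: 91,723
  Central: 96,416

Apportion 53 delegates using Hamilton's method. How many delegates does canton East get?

13

Standard divisor: 402056 ÷ 53 ≈ 7585.962.
Standard quotas: East 12.8655, North 3.0338, Coastal 8.3007, West 3.9991, Highland 12.0911, Central 12.7098.
Lower quotas: East 12, North 3, Coastal 8, West 3, Highland 12, Central 12 (sum 50, leaving 3 seats).
Remainders in descending order: West 0.9991, East 0.8655, Central 0.7098, Coastal 0.3007, Highland 0.0911, North 0.0338.
Largest remainders: West, East, Central receive the extra seats.
East receives 13.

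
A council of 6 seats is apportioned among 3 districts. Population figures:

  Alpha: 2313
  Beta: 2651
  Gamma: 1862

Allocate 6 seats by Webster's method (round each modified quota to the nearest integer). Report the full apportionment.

Alpha: 2, Beta: 2, Gamma: 2

Standard divisor 6826/6 ≈ 1137.667; standard quotas: Alpha 2.033, Beta 2.330, Gamma 1.637.
Rounding to the nearest integer gives Alpha 2, Beta 2, Gamma 2 — total 6, matching the house size, so no adjustment is needed.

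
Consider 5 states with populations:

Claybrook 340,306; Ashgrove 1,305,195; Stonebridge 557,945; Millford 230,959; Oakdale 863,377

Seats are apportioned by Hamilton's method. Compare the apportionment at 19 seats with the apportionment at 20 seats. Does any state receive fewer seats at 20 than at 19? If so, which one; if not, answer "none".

none

At 19 seats: Claybrook 2, Ashgrove 8, Stonebridge 3, Millford 1, Oakdale 5.
At 20 seats: Claybrook 2, Ashgrove 8, Stonebridge 3, Millford 2, Oakdale 5.
No state's allocation decreased.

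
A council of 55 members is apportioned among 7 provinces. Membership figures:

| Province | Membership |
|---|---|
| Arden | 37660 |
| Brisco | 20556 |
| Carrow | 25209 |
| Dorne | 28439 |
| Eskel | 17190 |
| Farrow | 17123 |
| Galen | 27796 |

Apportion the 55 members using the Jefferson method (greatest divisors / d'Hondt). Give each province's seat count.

Arden 12, Brisco 7, Carrow 8, Dorne 9, Eskel 5, Farrow 5, Galen 9

Standard divisor 173973/55 ≈ 3163.145; standard quotas: Arden 11.906, Brisco 6.499, Carrow 7.970, Dorne 8.991, Eskel 5.434, Farrow 5.413, Galen 8.787.
Rounding down gives 11, 6, 7, 8, 5, 5, 8 = 50 seats, so the divisor must be adjusted.
With modified divisor 2920: modified quotas Arden 12.897, Brisco 7.040, Carrow 8.633, Dorne 9.739, Eskel 5.887, Farrow 5.864, Galen 9.519.
Rounding down: Arden 12, Brisco 7, Carrow 8, Dorne 9, Eskel 5, Farrow 5, Galen 9 (total 55).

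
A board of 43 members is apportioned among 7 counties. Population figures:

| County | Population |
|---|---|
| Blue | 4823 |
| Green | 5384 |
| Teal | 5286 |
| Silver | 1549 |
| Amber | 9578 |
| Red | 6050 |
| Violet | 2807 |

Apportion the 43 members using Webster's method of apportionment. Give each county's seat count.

Standard divisor 35477/43 ≈ 825.047; standard quotas: Blue 5.846, Green 6.526, Teal 6.407, Silver 1.877, Amber 11.609, Red 7.333, Violet 3.402.
Rounding to the nearest integer gives Blue 6, Green 7, Teal 6, Silver 2, Amber 12, Red 7, Violet 3 — total 43, matching the house size, so no adjustment is needed.

Blue 6, Green 7, Teal 6, Silver 2, Amber 12, Red 7, Violet 3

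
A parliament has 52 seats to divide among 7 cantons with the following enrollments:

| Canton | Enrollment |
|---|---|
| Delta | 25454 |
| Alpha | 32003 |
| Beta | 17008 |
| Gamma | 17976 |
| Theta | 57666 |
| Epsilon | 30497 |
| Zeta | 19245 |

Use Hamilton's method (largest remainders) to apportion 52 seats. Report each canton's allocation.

Delta 7, Alpha 8, Beta 4, Gamma 5, Theta 15, Epsilon 8, Zeta 5

The standard divisor is 199849/52 ≈ 3843.25.
Standard quotas: Delta 6.6230, Alpha 8.3271, Beta 4.4254, Gamma 4.6773, Theta 15.0045, Epsilon 7.9352, Zeta 5.0075.
Lower quotas: Delta 6, Alpha 8, Beta 4, Gamma 4, Theta 15, Epsilon 7, Zeta 5 (sum 49, leaving 3 seats).
Remainders in descending order: Epsilon 0.9352, Gamma 0.6773, Delta 0.6230, Beta 0.4254, Alpha 0.3271, Zeta 0.0075, Theta 0.0045.
Largest remainders: Epsilon, Gamma, Delta receive the extra seats.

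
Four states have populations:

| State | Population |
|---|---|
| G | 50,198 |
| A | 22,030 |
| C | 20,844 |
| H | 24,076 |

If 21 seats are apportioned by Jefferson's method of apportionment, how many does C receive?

Standard divisor 117148/21 ≈ 5578.476; standard quotas: G 8.999, A 3.949, C 3.737, H 4.316.
Rounding down gives 8, 3, 3, 4 = 18 seats, so the divisor must be adjusted.
With modified divisor 5100: modified quotas G 9.843, A 4.320, C 4.087, H 4.721.
Rounding down: G 9, A 4, C 4, H 4 (total 21).
C receives 4.

4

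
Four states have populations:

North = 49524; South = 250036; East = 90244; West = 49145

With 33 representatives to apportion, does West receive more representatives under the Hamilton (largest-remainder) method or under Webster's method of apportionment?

Webster

Hamilton: North 4, South 19, East 7, West 3.
Webster: North 4, South 18, East 7, West 4.
West gets 3 under Hamilton and 4 under Webster.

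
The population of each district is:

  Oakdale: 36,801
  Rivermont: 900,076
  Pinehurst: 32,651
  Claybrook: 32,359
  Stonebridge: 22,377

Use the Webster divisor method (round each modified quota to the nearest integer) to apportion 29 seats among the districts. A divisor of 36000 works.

With modified divisor 36000: modified quotas Oakdale 1.022, Rivermont 25.002, Pinehurst 0.907, Claybrook 0.899, Stonebridge 0.622.
Rounding to the nearest integer: Oakdale 1, Rivermont 25, Pinehurst 1, Claybrook 1, Stonebridge 1 (total 29).

Oakdale: 1, Rivermont: 25, Pinehurst: 1, Claybrook: 1, Stonebridge: 1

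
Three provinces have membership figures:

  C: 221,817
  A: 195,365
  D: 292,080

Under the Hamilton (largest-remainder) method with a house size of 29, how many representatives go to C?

9

The standard divisor is 709262/29 ≈ 24457.31.
Standard quotas: C 9.0696, A 7.9880, D 11.9424.
Lower quotas: C 9, A 7, D 11 (sum 27, leaving 2 seats).
Remainders in descending order: A 0.9880, D 0.9424, C 0.0696.
The surplus seats go to A, D.
C receives 9.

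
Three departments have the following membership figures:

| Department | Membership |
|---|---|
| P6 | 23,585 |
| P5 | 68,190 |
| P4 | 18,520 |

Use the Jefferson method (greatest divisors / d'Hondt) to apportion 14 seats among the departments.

Standard divisor 110295/14 ≈ 7878.214; standard quotas: P6 2.994, P5 8.656, P4 2.351.
Rounding down gives 2, 8, 2 = 12 seats, so the divisor must be adjusted.
With modified divisor 7200: modified quotas P6 3.276, P5 9.471, P4 2.572.
Rounding down: P6 3, P5 9, P4 2 (total 14).

P6: 3; P5: 9; P4: 2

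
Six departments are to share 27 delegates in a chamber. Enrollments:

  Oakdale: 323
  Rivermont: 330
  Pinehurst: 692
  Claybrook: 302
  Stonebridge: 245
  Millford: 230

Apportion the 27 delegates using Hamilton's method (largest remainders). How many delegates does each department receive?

The standard divisor is 2122/27 ≈ 78.593.
Standard quotas: Oakdale 4.110, Rivermont 4.199, Pinehurst 8.805, Claybrook 3.843, Stonebridge 3.117, Millford 2.926.
Lower quotas: Oakdale 4, Rivermont 4, Pinehurst 8, Claybrook 3, Stonebridge 3, Millford 2 (sum 24, leaving 3 seats).
Remainders in descending order: Millford 0.926, Claybrook 0.843, Pinehurst 0.805, Rivermont 0.199, Stonebridge 0.117, Oakdale 0.110.
The surplus seats go to Millford, Claybrook, Pinehurst.

Oakdale 4, Rivermont 4, Pinehurst 9, Claybrook 4, Stonebridge 3, Millford 3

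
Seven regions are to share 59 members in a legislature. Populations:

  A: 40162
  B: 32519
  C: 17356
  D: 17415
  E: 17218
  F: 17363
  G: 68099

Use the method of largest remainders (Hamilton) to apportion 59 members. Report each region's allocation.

A: 11, B: 9, C: 5, D: 5, E: 5, F: 5, G: 19

Total 210132; standard divisor 210132/59 ≈ 3561.559.
Standard quotas: A 11.2765, B 9.1306, C 4.8731, D 4.8897, E 4.8344, F 4.8751, G 19.1206.
Lower quotas: A 11, B 9, C 4, D 4, E 4, F 4, G 19 (sum 55, leaving 4 seats).
Remainders in descending order: D 0.8897, F 0.8751, C 0.8731, E 0.8344, A 0.2765, B 0.1306, G 0.1206.
Largest remainders: D, F, C, E receive the extra seats.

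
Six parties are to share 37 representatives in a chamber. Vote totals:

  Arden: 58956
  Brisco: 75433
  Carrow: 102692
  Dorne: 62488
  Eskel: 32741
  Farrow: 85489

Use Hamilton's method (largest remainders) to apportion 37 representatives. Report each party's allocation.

Total 417799; standard divisor 417799/37 ≈ 11291.865.
Standard quotas: Arden 5.2211, Brisco 6.6803, Carrow 9.0943, Dorne 5.5339, Eskel 2.8995, Farrow 7.5708.
Lower quotas: Arden 5, Brisco 6, Carrow 9, Dorne 5, Eskel 2, Farrow 7 (sum 34, leaving 3 seats).
Remainders in descending order: Eskel 0.8995, Brisco 0.6803, Farrow 0.5708, Dorne 0.5339, Arden 0.2211, Carrow 0.0943.
The surplus seats go to Eskel, Brisco, Farrow.

Arden: 5; Brisco: 7; Carrow: 9; Dorne: 5; Eskel: 3; Farrow: 8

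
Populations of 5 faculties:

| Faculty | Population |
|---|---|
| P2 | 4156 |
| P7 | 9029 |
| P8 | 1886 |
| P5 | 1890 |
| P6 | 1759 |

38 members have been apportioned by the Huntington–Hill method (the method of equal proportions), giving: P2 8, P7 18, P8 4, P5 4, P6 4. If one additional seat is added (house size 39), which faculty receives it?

Priority for the next seat is population ÷ (√(s·(s+1))).
Priorities: P2 489.789, P7 488.232, P8 421.722, P5 422.617, P6 393.324.
Highest priority: P2.

P2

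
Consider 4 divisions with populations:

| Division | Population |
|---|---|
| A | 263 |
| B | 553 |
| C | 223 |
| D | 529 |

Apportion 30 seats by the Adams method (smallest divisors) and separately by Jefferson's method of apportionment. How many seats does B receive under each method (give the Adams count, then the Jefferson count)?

Adams: A 5, B 10, C 5, D 10.
Jefferson: A 5, B 11, C 4, D 10.
B gets 10 under Adams and 11 under Jefferson.

10 and 11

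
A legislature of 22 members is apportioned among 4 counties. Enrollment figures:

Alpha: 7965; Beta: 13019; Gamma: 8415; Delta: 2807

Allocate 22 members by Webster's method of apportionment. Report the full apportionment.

Alpha 5, Beta 9, Gamma 6, Delta 2

Standard divisor 32206/22 ≈ 1463.909; standard quotas: Alpha 5.441, Beta 8.893, Gamma 5.748, Delta 1.917.
Rounding to the nearest integer gives Alpha 5, Beta 9, Gamma 6, Delta 2 — total 22, matching the house size, so no adjustment is needed.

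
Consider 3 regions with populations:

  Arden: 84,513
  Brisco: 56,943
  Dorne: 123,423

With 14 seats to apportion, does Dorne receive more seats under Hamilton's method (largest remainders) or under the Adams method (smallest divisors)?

Hamilton

Hamilton: Arden 4, Brisco 3, Dorne 7.
Adams: Arden 5, Brisco 3, Dorne 6.
Dorne gets 7 under Hamilton and 6 under Adams.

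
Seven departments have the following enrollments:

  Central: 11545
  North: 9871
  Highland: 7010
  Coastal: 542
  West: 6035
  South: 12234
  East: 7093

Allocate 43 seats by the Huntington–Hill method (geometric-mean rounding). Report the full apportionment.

With divisor 1292: modified quotas Central 8.936, North 7.640, Highland 5.426, Coastal 0.420, West 4.671, South 9.469, East 5.490.
Geometric-mean thresholds: Central √(8·9)=8.485, North √(7·8)=7.483, Highland √(5·6)=5.477, Coastal (min 1), West √(4·5)=4.472, South √(9·10)=9.487, East √(5·6)=5.477.
Each quota rounded against its threshold gives Central 9, North 8, Highland 5, Coastal 1, West 5, South 9, East 6 (total 43).

Central=9, North=8, Highland=5, Coastal=1, West=5, South=9, East=6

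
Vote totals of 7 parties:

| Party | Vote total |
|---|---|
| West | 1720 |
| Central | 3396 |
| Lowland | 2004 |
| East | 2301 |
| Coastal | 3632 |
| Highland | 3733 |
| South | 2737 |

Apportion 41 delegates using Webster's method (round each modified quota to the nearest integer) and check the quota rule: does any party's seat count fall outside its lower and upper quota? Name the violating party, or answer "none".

Standard quotas: West 3.612, Central 7.132, Lowland 4.209, East 4.832, Coastal 7.628, Highland 7.840, South 5.748.
Webster allocation: West 4, Central 7, Lowland 4, East 5, Coastal 7, Highland 8, South 6.
Every allocation lies between the lower and upper quota.

none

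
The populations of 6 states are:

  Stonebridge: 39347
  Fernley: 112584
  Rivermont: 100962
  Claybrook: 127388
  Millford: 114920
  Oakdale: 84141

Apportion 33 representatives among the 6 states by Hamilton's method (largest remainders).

Stonebridge: 2, Fernley: 6, Rivermont: 6, Claybrook: 7, Millford: 7, Oakdale: 5

Standard divisor: 579342 ÷ 33 ≈ 17555.818.
Standard quotas: Stonebridge 2.2413, Fernley 6.4129, Rivermont 5.7509, Claybrook 7.2562, Millford 6.5460, Oakdale 4.7928.
Lower quotas: Stonebridge 2, Fernley 6, Rivermont 5, Claybrook 7, Millford 6, Oakdale 4 (sum 30, leaving 3 seats).
Remainders in descending order: Oakdale 0.7928, Rivermont 0.7509, Millford 0.5460, Fernley 0.4129, Claybrook 0.2562, Stonebridge 0.2413.
The surplus seats go to Oakdale, Rivermont, Millford.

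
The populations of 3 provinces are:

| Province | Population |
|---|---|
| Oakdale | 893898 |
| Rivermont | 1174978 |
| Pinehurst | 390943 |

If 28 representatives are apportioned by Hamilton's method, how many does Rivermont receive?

13

Total 2459819; standard divisor 2459819/28 ≈ 87850.679.
Standard quotas: Oakdale 10.1752, Rivermont 13.3747, Pinehurst 4.4501.
Lower quotas: Oakdale 10, Rivermont 13, Pinehurst 4 (sum 27, leaving 1 seat).
Remainders in descending order: Pinehurst 0.4501, Rivermont 0.3747, Oakdale 0.1752.
Largest remainder: Pinehurst receives the extra seat.
Rivermont receives 13.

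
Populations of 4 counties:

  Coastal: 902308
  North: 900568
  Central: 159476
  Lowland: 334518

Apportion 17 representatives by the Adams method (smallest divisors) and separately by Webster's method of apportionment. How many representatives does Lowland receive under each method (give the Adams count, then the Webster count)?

Adams: Coastal 6, North 6, Central 2, Lowland 3.
Webster: Coastal 7, North 7, Central 1, Lowland 2.
Lowland gets 3 under Adams and 2 under Webster.

3 and 2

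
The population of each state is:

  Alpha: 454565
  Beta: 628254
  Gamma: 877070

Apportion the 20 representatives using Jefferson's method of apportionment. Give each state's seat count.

Alpha 5, Beta 6, Gamma 9

Standard divisor 1959889/20 ≈ 97994.45; standard quotas: Alpha 4.639, Beta 6.411, Gamma 8.950.
Rounding down gives 4, 6, 8 = 18 seats, so the divisor must be adjusted.
With modified divisor 90300: modified quotas Alpha 5.034, Beta 6.957, Gamma 9.713.
Rounding down: Alpha 5, Beta 6, Gamma 9 (total 20).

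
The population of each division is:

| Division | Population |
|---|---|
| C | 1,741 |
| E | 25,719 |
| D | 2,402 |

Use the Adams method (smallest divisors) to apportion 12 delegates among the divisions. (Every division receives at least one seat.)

C: 1; E: 10; D: 1

Standard divisor 29862/12 ≈ 2488.5; standard quotas: C 0.700, E 10.335, D 0.965.
Rounding up gives 1, 11, 1 = 13 seats, so the divisor must be adjusted.
With modified divisor 2700: modified quotas C 0.645, E 9.526, D 0.890.
Rounding up: C 1, E 10, D 1 (total 12).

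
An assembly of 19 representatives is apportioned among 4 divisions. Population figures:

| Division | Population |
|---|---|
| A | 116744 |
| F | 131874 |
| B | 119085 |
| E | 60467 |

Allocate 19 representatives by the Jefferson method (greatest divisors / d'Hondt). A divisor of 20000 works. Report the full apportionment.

With modified divisor 20000: modified quotas A 5.837, F 6.594, B 5.954, E 3.023.
Rounding down: A 5, F 6, B 5, E 3 (total 19).

A 5, F 6, B 5, E 3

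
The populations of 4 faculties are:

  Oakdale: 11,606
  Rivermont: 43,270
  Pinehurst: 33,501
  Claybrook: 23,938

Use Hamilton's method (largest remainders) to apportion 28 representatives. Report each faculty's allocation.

Standard divisor: 112315 ÷ 28 ≈ 4011.25.
Standard quotas: Oakdale 2.8934, Rivermont 10.7872, Pinehurst 8.3518, Claybrook 5.9677.
Lower quotas: Oakdale 2, Rivermont 10, Pinehurst 8, Claybrook 5 (sum 25, leaving 3 seats).
Remainders in descending order: Claybrook 0.9677, Oakdale 0.8934, Rivermont 0.7872, Pinehurst 0.3518.
Largest remainders: Claybrook, Oakdale, Rivermont receive the extra seats.

Oakdale: 3; Rivermont: 11; Pinehurst: 8; Claybrook: 6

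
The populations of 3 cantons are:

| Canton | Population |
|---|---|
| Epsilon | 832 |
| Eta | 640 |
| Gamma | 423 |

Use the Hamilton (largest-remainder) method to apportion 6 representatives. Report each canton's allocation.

Epsilon=3, Eta=2, Gamma=1

The standard divisor is 1895/6 ≈ 315.833.
Standard quotas: Epsilon 2.634, Eta 2.026, Gamma 1.339.
Lower quotas: Epsilon 2, Eta 2, Gamma 1 (sum 5, leaving 1 seat).
Remainders in descending order: Epsilon 0.634, Gamma 0.339, Eta 0.026.
The surplus seat goes to Epsilon.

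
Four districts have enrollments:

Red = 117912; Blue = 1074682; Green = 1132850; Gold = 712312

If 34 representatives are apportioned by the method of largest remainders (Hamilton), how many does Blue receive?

Total 3037756; standard divisor 3037756/34 ≈ 89345.765.
Standard quotas: Red 1.3197, Blue 12.0283, Green 12.6794, Gold 7.9725.
Lower quotas: Red 1, Blue 12, Green 12, Gold 7 (sum 32, leaving 2 seats).
Remainders in descending order: Gold 0.9725, Green 0.6794, Red 0.3197, Blue 0.0283.
Largest remainders: Gold, Green receive the extra seats.
Blue receives 12.

12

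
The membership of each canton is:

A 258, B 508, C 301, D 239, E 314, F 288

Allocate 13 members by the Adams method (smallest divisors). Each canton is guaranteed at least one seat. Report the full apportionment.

Standard divisor 1908/13 ≈ 146.769; standard quotas: A 1.758, B 3.461, C 2.051, D 1.628, E 2.139, F 1.962.
Rounding up gives 2, 4, 3, 2, 3, 2 = 16 seats, so the divisor must be adjusted.
With modified divisor 200: modified quotas A 1.290, B 2.540, C 1.505, D 1.195, E 1.570, F 1.440.
Rounding up: A 2, B 3, C 2, D 2, E 2, F 2 (total 13).

A 2, B 3, C 2, D 2, E 2, F 2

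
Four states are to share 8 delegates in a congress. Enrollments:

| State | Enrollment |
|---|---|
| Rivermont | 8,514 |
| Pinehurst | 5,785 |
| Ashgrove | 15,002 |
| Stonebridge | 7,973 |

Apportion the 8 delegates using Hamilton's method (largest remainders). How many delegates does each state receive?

Rivermont=2, Pinehurst=1, Ashgrove=3, Stonebridge=2

Standard divisor: 37274 ÷ 8 ≈ 4659.25.
Standard quotas: Rivermont 1.8273, Pinehurst 1.2416, Ashgrove 3.2198, Stonebridge 1.7112.
Lower quotas: Rivermont 1, Pinehurst 1, Ashgrove 3, Stonebridge 1 (sum 6, leaving 2 seats).
Remainders in descending order: Rivermont 0.8273, Stonebridge 0.7112, Pinehurst 0.2416, Ashgrove 0.2198.
Largest remainders: Rivermont, Stonebridge receive the extra seats.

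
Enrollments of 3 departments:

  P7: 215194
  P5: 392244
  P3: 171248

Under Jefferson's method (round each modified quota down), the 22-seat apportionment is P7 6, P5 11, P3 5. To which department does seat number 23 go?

P5

Priority for the next seat is population ÷ (current seats + 1).
Priorities: P7 30742.000, P5 32687.000, P3 28541.333.
Highest priority: P5.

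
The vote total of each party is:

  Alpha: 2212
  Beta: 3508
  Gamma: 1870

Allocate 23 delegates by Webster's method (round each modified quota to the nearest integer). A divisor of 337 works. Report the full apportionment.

With modified divisor 337: modified quotas Alpha 6.564, Beta 10.409, Gamma 5.549.
Rounding to the nearest integer: Alpha 7, Beta 10, Gamma 6 (total 23).

Alpha 7; Beta 10; Gamma 6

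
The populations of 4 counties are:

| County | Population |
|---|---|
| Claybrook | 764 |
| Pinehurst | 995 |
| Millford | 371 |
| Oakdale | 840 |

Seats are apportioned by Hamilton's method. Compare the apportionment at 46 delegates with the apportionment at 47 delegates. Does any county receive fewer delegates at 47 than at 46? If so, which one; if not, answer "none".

none

At 46 seats: Claybrook 12, Pinehurst 15, Millford 6, Oakdale 13.
At 47 seats: Claybrook 12, Pinehurst 16, Millford 6, Oakdale 13.
No county's allocation decreased.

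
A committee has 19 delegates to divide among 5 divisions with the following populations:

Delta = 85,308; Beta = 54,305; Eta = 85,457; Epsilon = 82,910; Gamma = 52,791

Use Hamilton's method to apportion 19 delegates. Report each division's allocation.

Delta 4, Beta 3, Eta 5, Epsilon 4, Gamma 3

The standard divisor is 360771/19 ≈ 18987.947.
Standard quotas: Delta 4.4927, Beta 2.8600, Eta 4.5006, Epsilon 4.3665, Gamma 2.7802.
Lower quotas: Delta 4, Beta 2, Eta 4, Epsilon 4, Gamma 2 (sum 16, leaving 3 seats).
Remainders in descending order: Beta 0.8600, Gamma 0.7802, Eta 0.5006, Delta 0.4927, Epsilon 0.3665.
Largest remainders: Beta, Gamma, Eta receive the extra seats.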